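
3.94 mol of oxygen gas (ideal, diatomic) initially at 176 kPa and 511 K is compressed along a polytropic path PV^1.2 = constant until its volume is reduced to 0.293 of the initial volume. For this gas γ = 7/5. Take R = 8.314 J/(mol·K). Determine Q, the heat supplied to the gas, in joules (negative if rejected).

V₁ = nRT₁/P₁ = 3.94×8.314×511/176 = 95.1 L.
Polytropic n=1.2: T₂ = T₁(V₁/V₂)^(n−1) = 511×(3.41)^0.20 = 653 K; P₂ = P₁(V₁/V₂)^n = 768 kPa.
W = (P₁V₁−P₂V₂)/(n−1) = (176×95.1−768×27.9)/0.20 = -23300 J.
ΔU = nCvΔT = 3.94×20.8×(653−511) = 11600 J.
Q = ΔU + W = -11600 J.

-11600 J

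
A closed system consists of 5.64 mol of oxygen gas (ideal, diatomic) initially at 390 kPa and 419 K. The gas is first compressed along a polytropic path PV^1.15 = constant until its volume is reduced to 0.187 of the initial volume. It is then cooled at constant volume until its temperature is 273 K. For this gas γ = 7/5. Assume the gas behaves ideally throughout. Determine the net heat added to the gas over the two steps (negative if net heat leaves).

V₁ = nRT₁/P₁ = 5.64×8.314×419/390 = 50.4 L.
Step 1 — Polytropic n=1.15: T₂ = T₁(V₁/V₂)^(n−1) = 419×(5.35)^0.15 = 539 K; P₂ = P₁(V₁/V₂)^n = 2680 kPa.
W = (P₁V₁−P₂V₂)/(n−1) = (390×50.4−2680×9.42)/0.15 = -37500 J.
ΔU = nCvΔT = 5.64×20.8×(539−419) = 14000 J.
Q = ΔU + W = -23400 J.
State after step 1: P = 2680 kPa, V = 9.42 L, T = 539 K.
Step 2 — Isochoric: V stays 9.42 L; P/T = const ⇒ T₂ = 273 K, P₂ = 1360 kPa.
W = 0 (no volume change).
ΔU = nCvΔT = 5.64×20.8×(273−539) = -31200 J.
Q = ΔU = -31200 J.
Net over both steps: W = -37500 J, Q = -54600 J, ΔU = -17100 J.

-54600 J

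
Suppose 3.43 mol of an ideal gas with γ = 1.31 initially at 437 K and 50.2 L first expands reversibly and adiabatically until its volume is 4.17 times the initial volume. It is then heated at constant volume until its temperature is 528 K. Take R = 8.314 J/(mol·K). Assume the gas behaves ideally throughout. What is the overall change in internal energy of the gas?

8370 J

P₁ = nRT₁/V₁ = 3.43×8.314×437/50.2 = 248 kPa.
Step 1 — Adiabatic: TV^(γ−1) = const ⇒ T₂ = 437×(0.240)^0.310 = 281 K; PV^γ = const ⇒ P₂ = 38.2 kPa.
ΔU = nCvΔT = 3.43×26.8×(281−437) = -14400 J.
Q = 0 for an adiabatic process, so W = −ΔU = 14400 J.
State after step 1: P = 38.2 kPa, V = 209 L, T = 281 K.
Step 2 — Isochoric: V stays 209 L; P/T = const ⇒ T₂ = 528 K, P₂ = 71.9 kPa.
W = 0 (no volume change).
ΔU = nCvΔT = 3.43×26.8×(528−281) = 22700 J.
Q = ΔU = 22700 J.
Net over both steps: W = 14400 J, Q = 22700 J, ΔU = 8370 J.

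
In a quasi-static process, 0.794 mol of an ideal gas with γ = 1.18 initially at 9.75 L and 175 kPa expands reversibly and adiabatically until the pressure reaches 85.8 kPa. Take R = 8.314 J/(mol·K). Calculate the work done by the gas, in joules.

977 J

T₁ = P₁V₁/(nR) = 175×9.75/(0.794×8.314) = 258 K.
Adiabatic: T₂/T₁ = (P₂/P₁)^((γ−1)/γ) ⇒ T₂ = 258×(0.490)^0.153 = 232 K; V₂ = 17.8 L.
ΔU = nCvΔT = 0.794×46.2×(232−258) = -977 J.
Q = 0 for an adiabatic process, so W = −ΔU = 977 J.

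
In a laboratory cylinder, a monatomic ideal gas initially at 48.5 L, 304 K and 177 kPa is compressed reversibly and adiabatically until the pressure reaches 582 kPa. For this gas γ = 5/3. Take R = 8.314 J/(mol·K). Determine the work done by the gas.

-7850 J

n = P₁V₁/(RT₁) = 177×48.5/(8.314×304) = 3.40 mol.
Adiabatic: T₂/T₁ = (P₂/P₁)^((γ−1)/γ) ⇒ T₂ = 304×(3.29)^0.400 = 489 K; V₂ = 23.7 L.
ΔU = nCvΔT = 3.40×12.5×(489−304) = 7850 J.
Q = 0 for an adiabatic process, so W = −ΔU = -7850 J.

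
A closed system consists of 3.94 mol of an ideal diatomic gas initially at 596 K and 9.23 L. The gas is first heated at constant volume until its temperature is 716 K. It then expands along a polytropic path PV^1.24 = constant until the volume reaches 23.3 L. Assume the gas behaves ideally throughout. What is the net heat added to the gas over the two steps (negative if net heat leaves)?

P₁ = nRT₁/V₁ = 3.94×8.314×596/9.23 = 2120 kPa.
Step 1 — Isochoric: V stays 9.23 L; P/T = const ⇒ T₂ = 716 K, P₂ = 2540 kPa.
W = 0 (no volume change).
ΔU = nCvΔT = 3.94×20.8×(716−596) = 9830 J.
Q = ΔU = 9830 J.
State after step 1: P = 2540 kPa, V = 9.23 L, T = 716 K.
Step 2 — Polytropic n=1.24: T₂ = T₁(V₁/V₂)^(n−1) = 716×(0.396)^0.24 = 573 K; P₂ = P₁(V₁/V₂)^n = 806 kPa.
W = (P₁V₁−P₂V₂)/(n−1) = (2540×9.23−806×23.3)/0.24 = 19500 J.
ΔU = nCvΔT = 3.94×20.8×(573−716) = -11700 J.
Q = ΔU + W = 7790 J.
Net over both steps: W = 19500 J, Q = 17600 J, ΔU = -1860 J.

17600 J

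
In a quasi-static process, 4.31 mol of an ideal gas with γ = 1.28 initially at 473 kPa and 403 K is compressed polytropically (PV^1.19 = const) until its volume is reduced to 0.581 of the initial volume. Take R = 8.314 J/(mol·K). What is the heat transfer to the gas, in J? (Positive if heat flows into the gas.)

V₁ = nRT₁/P₁ = 4.31×8.314×403/473 = 30.5 L.
Polytropic n=1.19: T₂ = T₁(V₁/V₂)^(n−1) = 403×(1.72)^0.19 = 447 K; P₂ = P₁(V₁/V₂)^n = 903 kPa.
W = (P₁V₁−P₂V₂)/(n−1) = (473×30.5−903×17.7)/0.19 = -8260 J.
ΔU = nCvΔT = 4.31×29.7×(447−403) = 5610 J.
Q = ΔU + W = -2660 J.

-2660 J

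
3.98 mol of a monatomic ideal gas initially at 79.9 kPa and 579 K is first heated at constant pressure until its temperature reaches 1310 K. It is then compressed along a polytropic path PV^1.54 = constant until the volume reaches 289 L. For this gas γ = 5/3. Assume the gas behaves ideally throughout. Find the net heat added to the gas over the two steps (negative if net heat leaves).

V₁ = nRT₁/P₁ = 3.98×8.314×579/79.9 = 240 L.
Step 1 — Isobaric: P stays 79.9 kPa; V/T = const ⇒ T₂ = 1310 K, V₂ = 543 L.
W = PΔV = 79.9×(543−240) kPa·L = 24200 J.
ΔU = nCvΔT = 3.98×12.5×(1310−579) = 36300 J.
Q = ΔU + W = nCpΔT = 60500 J.
State after step 1: P = 79.9 kPa, V = 543 L, T = 1310 K.
Step 2 — Polytropic n=1.54: T₂ = T₁(V₁/V₂)^(n−1) = 1310×(1.88)^0.54 = 1840 K; P₂ = P₁(V₁/V₂)^n = 211 kPa.
W = (P₁V₁−P₂V₂)/(n−1) = (79.9×543−211×289)/0.54 = -32500 J.
ΔU = nCvΔT = 3.98×12.5×(1840−1310) = 26300 J.
Q = ΔU + W = -6180 J.
Net over both steps: W = -8330 J, Q = 54300 J, ΔU = 62600 J.

54300 J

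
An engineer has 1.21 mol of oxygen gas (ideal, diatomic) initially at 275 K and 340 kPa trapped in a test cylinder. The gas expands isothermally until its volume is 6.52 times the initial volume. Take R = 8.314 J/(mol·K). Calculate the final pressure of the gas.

V₁ = nRT₁/P₁ = 1.21×8.314×275/340 = 8.14 L.
Isothermal: T stays 275 K; PV = const ⇒ V₂ = 53.1 L, P₂ = 52.1 kPa.

52.1 kPa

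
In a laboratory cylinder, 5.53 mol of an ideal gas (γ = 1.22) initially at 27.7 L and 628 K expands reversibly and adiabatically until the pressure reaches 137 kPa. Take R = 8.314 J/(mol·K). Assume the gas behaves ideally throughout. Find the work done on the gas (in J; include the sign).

P₁ = nRT₁/V₁ = 5.53×8.314×628/27.7 = 1040 kPa.
Adiabatic: T₂/T₁ = (P₂/P₁)^((γ−1)/γ) ⇒ T₂ = 628×(0.131)^0.180 = 436 K; V₂ = 146 L.
ΔU = nCvΔT = 5.53×37.8×(436−628) = -40200 J.
Q = 0 for an adiabatic process, so W = −ΔU = 40200 J.
Work done on the gas = −W_by = -40200 J.

-40200 J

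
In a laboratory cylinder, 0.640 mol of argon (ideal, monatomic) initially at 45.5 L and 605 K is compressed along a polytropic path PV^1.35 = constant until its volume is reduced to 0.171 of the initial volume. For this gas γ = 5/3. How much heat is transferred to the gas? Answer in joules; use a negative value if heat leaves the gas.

P₁ = nRT₁/V₁ = 0.640×8.314×605/45.5 = 70.8 kPa.
Polytropic n=1.35: T₂ = T₁(V₁/V₂)^(n−1) = 605×(5.85)^0.35 = 1120 K; P₂ = P₁(V₁/V₂)^n = 768 kPa.
W = (P₁V₁−P₂V₂)/(n−1) = (70.8×45.5−768×7.78)/0.35 = -7870 J.
ΔU = nCvΔT = 0.640×12.5×(1120−605) = 4130 J.
Q = ΔU + W = -3740 J.

-3740 J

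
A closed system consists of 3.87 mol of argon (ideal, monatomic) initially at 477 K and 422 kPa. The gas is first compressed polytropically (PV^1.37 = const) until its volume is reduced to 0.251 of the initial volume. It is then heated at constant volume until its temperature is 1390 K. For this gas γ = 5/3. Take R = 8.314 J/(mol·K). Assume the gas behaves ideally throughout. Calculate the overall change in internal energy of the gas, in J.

44100 J

V₁ = nRT₁/P₁ = 3.87×8.314×477/422 = 36.4 L.
Step 1 — Polytropic n=1.37: T₂ = T₁(V₁/V₂)^(n−1) = 477×(3.98)^0.37 = 795 K; P₂ = P₁(V₁/V₂)^n = 2800 kPa.
W = (P₁V₁−P₂V₂)/(n−1) = (422×36.4−2800×9.13)/0.37 = -27700 J.
ΔU = nCvΔT = 3.87×12.5×(795−477) = 15400 J.
Q = ΔU + W = -12300 J.
State after step 1: P = 2800 kPa, V = 9.13 L, T = 795 K.
Step 2 — Isochoric: V stays 9.13 L; P/T = const ⇒ T₂ = 1390 K, P₂ = 4900 kPa.
W = 0 (no volume change).
ΔU = nCvΔT = 3.87×12.5×(1390−795) = 28700 J.
Q = ΔU = 28700 J.
Net over both steps: W = -27700 J, Q = 16400 J, ΔU = 44100 J.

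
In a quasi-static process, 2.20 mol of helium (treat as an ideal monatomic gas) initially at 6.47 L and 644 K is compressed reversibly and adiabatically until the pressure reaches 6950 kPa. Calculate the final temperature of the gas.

1100 K

P₁ = nRT₁/V₁ = 2.20×8.314×644/6.47 = 1820 kPa.
Adiabatic: T₂/T₁ = (P₂/P₁)^((γ−1)/γ) ⇒ T₂ = 644×(3.82)^0.400 = 1100 K; V₂ = 2.90 L.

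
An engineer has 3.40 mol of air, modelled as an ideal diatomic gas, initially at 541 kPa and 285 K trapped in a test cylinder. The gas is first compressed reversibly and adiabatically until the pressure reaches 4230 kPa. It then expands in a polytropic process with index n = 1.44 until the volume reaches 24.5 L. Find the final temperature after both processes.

216 K

V₁ = nRT₁/P₁ = 3.40×8.314×285/541 = 14.9 L.
Step 1 — Adiabatic: T₂/T₁ = (P₂/P₁)^((γ−1)/γ) ⇒ T₂ = 285×(7.82)^0.286 = 513 K; V₂ = 3.43 L.
ΔU = nCvΔT = 3.40×20.8×(513−285) = 16100 J.
Q = 0 for an adiabatic process, so W = −ΔU = -16100 J.
State after step 1: P = 4230 kPa, V = 3.43 L, T = 513 K.
Step 2 — Polytropic n=1.44: T₂ = T₁(V₁/V₂)^(n−1) = 513×(0.140)^0.44 = 216 K; P₂ = P₁(V₁/V₂)^n = 249 kPa.
W = (P₁V₁−P₂V₂)/(n−1) = (4230×3.43−249×24.5)/0.44 = 19100 J.
ΔU = nCvΔT = 3.40×20.8×(216−513) = -21000 J.
Q = ΔU + W = -1910 J.
Net over both steps: W = 2980 J, Q = -1910 J, ΔU = -4890 J.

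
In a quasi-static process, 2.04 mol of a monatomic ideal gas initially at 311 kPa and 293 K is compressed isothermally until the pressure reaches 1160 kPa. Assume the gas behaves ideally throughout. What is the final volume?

4.28 L

V₁ = nRT₁/P₁ = 2.04×8.314×293/311 = 16.0 L.
Isothermal: T stays 293 K; PV = const ⇒ V₂ = 4.28 L, P₂ = 1160 kPa.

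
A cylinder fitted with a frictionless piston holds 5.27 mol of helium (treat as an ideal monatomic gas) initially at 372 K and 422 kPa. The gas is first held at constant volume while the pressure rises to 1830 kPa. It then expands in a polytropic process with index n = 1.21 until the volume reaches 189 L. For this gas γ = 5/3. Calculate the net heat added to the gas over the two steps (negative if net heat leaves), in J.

V₁ = nRT₁/P₁ = 5.27×8.314×372/422 = 38.6 L.
Step 1 — Isochoric: V stays 38.6 L; P/T = const ⇒ T₂ = 1610 K, P₂ = 1830 kPa.
W = 0 (no volume change).
ΔU = nCvΔT = 5.27×12.5×(1610−372) = 81600 J.
Q = ΔU = 81600 J.
State after step 1: P = 1830 kPa, V = 38.6 L, T = 1610 K.
Step 2 — Polytropic n=1.21: T₂ = T₁(V₁/V₂)^(n−1) = 1610×(0.204)^0.21 = 1160 K; P₂ = P₁(V₁/V₂)^n = 268 kPa.
W = (P₁V₁−P₂V₂)/(n−1) = (1830×38.6−268×189)/0.21 = 95400 J.
ΔU = nCvΔT = 5.27×12.5×(1160−1610) = -30100 J.
Q = ΔU + W = 65400 J.
Net over both steps: W = 95400 J, Q = 147000 J, ΔU = 51500 J.

147000 J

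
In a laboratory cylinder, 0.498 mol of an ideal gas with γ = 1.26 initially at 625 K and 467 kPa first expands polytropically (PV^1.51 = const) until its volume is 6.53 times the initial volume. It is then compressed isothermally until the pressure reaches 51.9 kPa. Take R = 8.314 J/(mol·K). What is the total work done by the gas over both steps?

V₁ = nRT₁/P₁ = 0.498×8.314×625/467 = 5.54 L.
Step 1 — Polytropic n=1.51: T₂ = T₁(V₁/V₂)^(n−1) = 625×(0.153)^0.51 = 240 K; P₂ = P₁(V₁/V₂)^n = 27.5 kPa.
W = (P₁V₁−P₂V₂)/(n−1) = (467×5.54−27.5×36.2)/0.51 = 3130 J.
ΔU = nCvΔT = 0.498×32.0×(240−625) = -6130 J.
Q = ΔU + W = -3010 J.
State after step 1: P = 27.5 kPa, V = 36.2 L, T = 240 K.
Step 2 — Isothermal: T stays 240 K; PV = const ⇒ V₂ = 19.1 L, P₂ = 51.9 kPa.
ΔU = 0 (ideal gas, T constant).
W = nRT ln(V₂/V₁) = 0.498×8.314×240×ln(0.529) = -632 J.
Q = ΔU + W = -632 J.
Net over both steps: W = 2490 J, Q = -3640 J, ΔU = -6130 J.

2490 J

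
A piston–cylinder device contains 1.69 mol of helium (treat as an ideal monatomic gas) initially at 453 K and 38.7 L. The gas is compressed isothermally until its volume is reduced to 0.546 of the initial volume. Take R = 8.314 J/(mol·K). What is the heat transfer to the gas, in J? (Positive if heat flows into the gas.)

-3850 J

P₁ = nRT₁/V₁ = 1.69×8.314×453/38.7 = 164 kPa.
Isothermal: T stays 453 K; PV = const ⇒ V₂ = 21.1 L, P₂ = 301 kPa.
ΔU = 0 (ideal gas, T constant).
W = nRT ln(V₂/V₁) = 1.69×8.314×453×ln(0.546) = -3850 J.
Q = ΔU + W = -3850 J.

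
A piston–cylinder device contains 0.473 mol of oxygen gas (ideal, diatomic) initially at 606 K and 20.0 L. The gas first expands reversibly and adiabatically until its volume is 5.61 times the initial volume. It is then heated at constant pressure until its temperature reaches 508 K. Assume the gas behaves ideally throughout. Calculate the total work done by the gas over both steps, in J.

3770 J

P₁ = nRT₁/V₁ = 0.473×8.314×606/20.0 = 119 kPa.
Step 1 — Adiabatic: TV^(γ−1) = const ⇒ T₂ = 606×(0.178)^0.400 = 304 K; PV^γ = const ⇒ P₂ = 10.7 kPa.
ΔU = nCvΔT = 0.473×20.8×(304−606) = -2970 J.
Q = 0 for an adiabatic process, so W = −ΔU = 2970 J.
State after step 1: P = 10.7 kPa, V = 112 L, T = 304 K.
Step 2 — Isobaric: P stays 10.7 kPa; V/T = const ⇒ T₂ = 508 K, V₂ = 187 L.
W = PΔV = 10.7×(187−112) kPa·L = 802 J.
ΔU = nCvΔT = 0.473×20.8×(508−304) = 2010 J.
Q = ΔU + W = nCpΔT = 2810 J.
Net over both steps: W = 3770 J, Q = 2810 J, ΔU = -963 J.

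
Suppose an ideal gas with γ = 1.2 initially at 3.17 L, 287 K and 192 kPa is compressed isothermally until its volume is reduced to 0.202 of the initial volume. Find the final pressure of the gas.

950 kPa

Isothermal: T stays 287 K; PV = const ⇒ V₂ = 0.640 L, P₂ = 950 kPa.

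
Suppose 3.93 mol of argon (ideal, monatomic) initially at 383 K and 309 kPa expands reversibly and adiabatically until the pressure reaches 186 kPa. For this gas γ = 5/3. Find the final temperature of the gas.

313 K

V₁ = nRT₁/P₁ = 3.93×8.314×383/309 = 40.5 L.
Adiabatic: T₂/T₁ = (P₂/P₁)^((γ−1)/γ) ⇒ T₂ = 383×(0.602)^0.400 = 313 K; V₂ = 54.9 L.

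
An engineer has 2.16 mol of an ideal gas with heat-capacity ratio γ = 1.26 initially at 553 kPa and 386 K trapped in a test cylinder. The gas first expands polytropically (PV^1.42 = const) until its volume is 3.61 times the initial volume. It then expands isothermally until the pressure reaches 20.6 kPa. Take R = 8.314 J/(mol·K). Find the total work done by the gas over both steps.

V₁ = nRT₁/P₁ = 2.16×8.314×386/553 = 12.5 L.
Step 1 — Polytropic n=1.42: T₂ = T₁(V₁/V₂)^(n−1) = 386×(0.277)^0.42 = 225 K; P₂ = P₁(V₁/V₂)^n = 89.3 kPa.
W = (P₁V₁−P₂V₂)/(n−1) = (553×12.5−89.3×45.3)/0.42 = 6880 J.
ΔU = nCvΔT = 2.16×32.0×(225−386) = -11100 J.
Q = ΔU + W = -4230 J.
State after step 1: P = 89.3 kPa, V = 45.3 L, T = 225 K.
Step 2 — Isothermal: T stays 225 K; PV = const ⇒ V₂ = 196 L, P₂ = 20.6 kPa.
ΔU = 0 (ideal gas, T constant).
W = nRT ln(V₂/V₁) = 2.16×8.314×225×ln(4.34) = 5930 J.
Q = ΔU + W = 5930 J.
Net over both steps: W = 12800 J, Q = 1700 J, ΔU = -11100 J.

12800 J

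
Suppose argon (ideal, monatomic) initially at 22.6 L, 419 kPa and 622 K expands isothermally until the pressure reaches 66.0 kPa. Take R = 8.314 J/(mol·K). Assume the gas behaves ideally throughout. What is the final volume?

Isothermal: T stays 622 K; PV = const ⇒ V₂ = 143 L, P₂ = 66.0 kPa.

143 L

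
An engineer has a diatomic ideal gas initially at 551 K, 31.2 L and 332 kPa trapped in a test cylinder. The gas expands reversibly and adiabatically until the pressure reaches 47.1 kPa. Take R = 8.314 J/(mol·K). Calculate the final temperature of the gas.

315 K

Adiabatic: T₂/T₁ = (P₂/P₁)^((γ−1)/γ) ⇒ T₂ = 551×(0.142)^0.286 = 315 K; V₂ = 126 L.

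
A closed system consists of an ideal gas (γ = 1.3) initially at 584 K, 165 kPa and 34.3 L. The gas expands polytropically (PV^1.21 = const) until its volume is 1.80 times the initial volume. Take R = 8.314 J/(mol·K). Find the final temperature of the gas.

516 K

Polytropic n=1.21: T₂ = T₁(V₁/V₂)^(n−1) = 584×(0.556)^0.21 = 516 K; P₂ = P₁(V₁/V₂)^n = 81.0 kPa.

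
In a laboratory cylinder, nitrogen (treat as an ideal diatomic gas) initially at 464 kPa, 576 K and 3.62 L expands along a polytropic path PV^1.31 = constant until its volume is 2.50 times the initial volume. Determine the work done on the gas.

n = P₁V₁/(RT₁) = 464×3.62/(8.314×576) = 0.351 mol.
Polytropic n=1.31: T₂ = T₁(V₁/V₂)^(n−1) = 576×(0.400)^0.31 = 434 K; P₂ = P₁(V₁/V₂)^n = 140 kPa.
W = (P₁V₁−P₂V₂)/(n−1) = (464×3.62−140×9.05)/0.31 = 1340 J.
Work done on the gas = −W_by = -1340 J.

-1340 J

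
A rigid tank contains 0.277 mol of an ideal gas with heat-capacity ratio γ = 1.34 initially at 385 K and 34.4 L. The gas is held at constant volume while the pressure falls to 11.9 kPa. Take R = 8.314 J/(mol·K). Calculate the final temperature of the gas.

178 K

P₁ = nRT₁/V₁ = 0.277×8.314×385/34.4 = 25.8 kPa.
Isochoric: V stays 34.4 L; P/T = const ⇒ T₂ = 178 K, P₂ = 11.9 kPa.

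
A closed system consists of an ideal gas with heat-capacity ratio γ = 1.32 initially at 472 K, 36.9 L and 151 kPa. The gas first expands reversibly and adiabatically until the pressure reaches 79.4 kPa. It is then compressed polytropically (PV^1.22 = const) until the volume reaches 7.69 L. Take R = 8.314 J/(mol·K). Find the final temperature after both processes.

n = P₁V₁/(RT₁) = 151×36.9/(8.314×472) = 1.42 mol.
Step 1 — Adiabatic: T₂/T₁ = (P₂/P₁)^((γ−1)/γ) ⇒ T₂ = 472×(0.526)^0.242 = 404 K; V₂ = 60.0 L.
ΔU = nCvΔT = 1.42×26.0×(404−472) = -2510 J.
Q = 0 for an adiabatic process, so W = −ΔU = 2510 J.
State after step 1: P = 79.4 kPa, V = 60.0 L, T = 404 K.
Step 2 — Polytropic n=1.22: T₂ = T₁(V₁/V₂)^(n−1) = 404×(7.81)^0.22 = 635 K; P₂ = P₁(V₁/V₂)^n = 974 kPa.
W = (P₁V₁−P₂V₂)/(n−1) = (79.4×60.0−974×7.69)/0.22 = -12400 J.
ΔU = nCvΔT = 1.42×26.0×(635−404) = 8520 J.
Q = ΔU + W = -3870 J.
Net over both steps: W = -9880 J, Q = -3870 J, ΔU = 6010 J.

635 K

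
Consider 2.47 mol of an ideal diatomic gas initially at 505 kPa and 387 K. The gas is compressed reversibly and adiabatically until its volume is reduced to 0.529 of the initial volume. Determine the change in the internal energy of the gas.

V₁ = nRT₁/P₁ = 2.47×8.314×387/505 = 15.7 L.
Adiabatic: TV^(γ−1) = const ⇒ T₂ = 387×(1.89)^0.400 = 499 K; PV^γ = const ⇒ P₂ = 1230 kPa.
For an ideal gas ΔU = nCvΔT with Cv = (5/2)R = 20.8 J/(mol·K).
ΔU = 2.47×20.8×(499−387) = 5760 J.

5760 J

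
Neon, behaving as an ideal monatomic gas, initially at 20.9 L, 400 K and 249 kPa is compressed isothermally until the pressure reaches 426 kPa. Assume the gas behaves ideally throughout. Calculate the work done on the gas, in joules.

n = P₁V₁/(RT₁) = 249×20.9/(8.314×400) = 1.56 mol.
Isothermal: T stays 400 K; PV = const ⇒ V₂ = 12.2 L, P₂ = 426 kPa.
W = nRT ln(V₂/V₁) = 1.56×8.314×400×ln(0.585) = -2790 J.
Work done on the gas = −W_by = 2790 J.

2790 J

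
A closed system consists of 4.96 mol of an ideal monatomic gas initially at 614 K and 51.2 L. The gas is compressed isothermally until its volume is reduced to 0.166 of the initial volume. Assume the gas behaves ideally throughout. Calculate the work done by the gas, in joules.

P₁ = nRT₁/V₁ = 4.96×8.314×614/51.2 = 495 kPa.
Isothermal: T stays 614 K; PV = const ⇒ V₂ = 8.50 L, P₂ = 2980 kPa.
W = nRT ln(V₂/V₁) = 4.96×8.314×614×ln(0.166) = -45500 J.

-45500 J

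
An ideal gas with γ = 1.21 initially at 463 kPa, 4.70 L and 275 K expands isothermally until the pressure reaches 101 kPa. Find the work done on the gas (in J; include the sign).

n = P₁V₁/(RT₁) = 463×4.70/(8.314×275) = 0.952 mol.
Isothermal: T stays 275 K; PV = const ⇒ V₂ = 21.5 L, P₂ = 101 kPa.
W = nRT ln(V₂/V₁) = 0.952×8.314×275×ln(4.58) = 3310 J.
Work done on the gas = −W_by = -3310 J.

-3310 J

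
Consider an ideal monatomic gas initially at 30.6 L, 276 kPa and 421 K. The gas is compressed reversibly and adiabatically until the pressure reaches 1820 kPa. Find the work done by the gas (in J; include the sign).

-14300 J

n = P₁V₁/(RT₁) = 276×30.6/(8.314×421) = 2.41 mol.
Adiabatic: T₂/T₁ = (P₂/P₁)^((γ−1)/γ) ⇒ T₂ = 421×(6.59)^0.400 = 895 K; V₂ = 9.87 L.
ΔU = nCvΔT = 2.41×12.5×(895−421) = 14300 J.
Q = 0 for an adiabatic process, so W = −ΔU = -14300 J.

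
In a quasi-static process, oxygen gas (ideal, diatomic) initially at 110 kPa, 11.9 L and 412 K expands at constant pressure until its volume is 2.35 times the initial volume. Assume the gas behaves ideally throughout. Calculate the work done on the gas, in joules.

-1770 J

n = P₁V₁/(RT₁) = 110×11.9/(8.314×412) = 0.382 mol.
Isobaric: P stays 110 kPa; V/T = const ⇒ T₂ = 968 K, V₂ = 28.0 L.
W = PΔV = 110×(28.0−11.9) kPa·L = 1770 J.
Work done on the gas = −W_by = -1770 J.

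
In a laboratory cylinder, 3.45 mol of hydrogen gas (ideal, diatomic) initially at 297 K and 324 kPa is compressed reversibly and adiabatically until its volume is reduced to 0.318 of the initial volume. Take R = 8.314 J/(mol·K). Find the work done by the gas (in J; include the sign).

V₁ = nRT₁/P₁ = 3.45×8.314×297/324 = 26.3 L.
Adiabatic: TV^(γ−1) = const ⇒ T₂ = 297×(3.14)^0.400 = 470 K; PV^γ = const ⇒ P₂ = 1610 kPa.
ΔU = nCvΔT = 3.45×20.8×(470−297) = 12400 J.
Q = 0 for an adiabatic process, so W = −ΔU = -12400 J.

-12400 J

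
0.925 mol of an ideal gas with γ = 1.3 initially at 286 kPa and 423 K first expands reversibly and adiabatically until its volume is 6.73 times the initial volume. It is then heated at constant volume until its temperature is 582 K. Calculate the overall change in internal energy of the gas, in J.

V₁ = nRT₁/P₁ = 0.925×8.314×423/286 = 11.4 L.
Step 1 — Adiabatic: TV^(γ−1) = const ⇒ T₂ = 423×(0.149)^0.300 = 239 K; PV^γ = const ⇒ P₂ = 24.0 kPa.
ΔU = nCvΔT = 0.925×27.7×(239−423) = -4720 J.
Q = 0 for an adiabatic process, so W = −ΔU = 4720 J.
State after step 1: P = 24.0 kPa, V = 76.5 L, T = 239 K.
Step 2 — Isochoric: V stays 76.5 L; P/T = const ⇒ T₂ = 582 K, P₂ = 58.5 kPa.
W = 0 (no volume change).
ΔU = nCvΔT = 0.925×27.7×(582−239) = 8800 J.
Q = ΔU = 8800 J.
Net over both steps: W = 4720 J, Q = 8800 J, ΔU = 4080 J.

4080 J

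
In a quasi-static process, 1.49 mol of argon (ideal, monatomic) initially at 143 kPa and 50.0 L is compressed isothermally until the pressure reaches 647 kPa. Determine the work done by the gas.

-10800 J

T₁ = P₁V₁/(nR) = 143×50.0/(1.49×8.314) = 577 K.
Isothermal: T stays 577 K; PV = const ⇒ V₂ = 11.1 L, P₂ = 647 kPa.
W = nRT ln(V₂/V₁) = 1.49×8.314×577×ln(0.221) = -10800 J.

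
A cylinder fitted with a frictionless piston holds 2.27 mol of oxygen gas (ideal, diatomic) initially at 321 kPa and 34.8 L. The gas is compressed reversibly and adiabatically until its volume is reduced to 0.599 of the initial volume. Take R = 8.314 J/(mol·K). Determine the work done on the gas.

T₁ = P₁V₁/(nR) = 321×34.8/(2.27×8.314) = 592 K.
Adiabatic: TV^(γ−1) = const ⇒ T₂ = 592×(1.67)^0.400 = 727 K; PV^γ = const ⇒ P₂ = 658 kPa.
ΔU = nCvΔT = 2.27×20.8×(727−592) = 6350 J.
Q = 0 for an adiabatic process, so W = −ΔU = -6350 J.
Work done on the gas = −W_by = 6350 J.

6350 J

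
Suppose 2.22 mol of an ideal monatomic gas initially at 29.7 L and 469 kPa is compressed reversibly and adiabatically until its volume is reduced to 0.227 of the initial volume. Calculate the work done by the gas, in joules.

T₁ = P₁V₁/(nR) = 469×29.7/(2.22×8.314) = 755 K.
Adiabatic: TV^(γ−1) = const ⇒ T₂ = 755×(4.41)^0.667 = 2030 K; PV^γ = const ⇒ P₂ = 5550 kPa.
ΔU = nCvΔT = 2.22×12.5×(2030−755) = 35300 J.
Q = 0 for an adiabatic process, so W = −ΔU = -35300 J.

-35300 J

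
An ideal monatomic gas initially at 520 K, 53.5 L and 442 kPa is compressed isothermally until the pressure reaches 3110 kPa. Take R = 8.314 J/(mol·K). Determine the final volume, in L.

7.60 L

Isothermal: T stays 520 K; PV = const ⇒ V₂ = 7.60 L, P₂ = 3110 kPa.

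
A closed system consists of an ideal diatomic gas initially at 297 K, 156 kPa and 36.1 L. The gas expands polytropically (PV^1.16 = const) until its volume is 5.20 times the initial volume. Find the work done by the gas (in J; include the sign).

8160 J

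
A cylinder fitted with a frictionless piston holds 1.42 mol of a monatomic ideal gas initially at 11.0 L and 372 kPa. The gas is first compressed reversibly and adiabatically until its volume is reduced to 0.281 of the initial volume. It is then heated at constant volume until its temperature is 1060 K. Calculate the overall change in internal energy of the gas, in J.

12600 J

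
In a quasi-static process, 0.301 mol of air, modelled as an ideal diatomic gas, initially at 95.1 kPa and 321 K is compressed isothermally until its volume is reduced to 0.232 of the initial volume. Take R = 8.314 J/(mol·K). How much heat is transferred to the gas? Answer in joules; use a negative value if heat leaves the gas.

V₁ = nRT₁/P₁ = 0.301×8.314×321/95.1 = 8.45 L.
Isothermal: T stays 321 K; PV = const ⇒ V₂ = 1.96 L, P₂ = 410 kPa.
ΔU = 0 (ideal gas, T constant).
W = nRT ln(V₂/V₁) = 0.301×8.314×321×ln(0.232) = -1170 J.
Q = ΔU + W = -1170 J.

-1170 J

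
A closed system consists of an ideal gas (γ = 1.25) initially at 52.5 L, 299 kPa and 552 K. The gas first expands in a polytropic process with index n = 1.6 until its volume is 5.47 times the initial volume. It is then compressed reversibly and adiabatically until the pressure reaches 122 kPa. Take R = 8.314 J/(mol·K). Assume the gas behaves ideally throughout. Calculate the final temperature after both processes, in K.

n = P₁V₁/(RT₁) = 299×52.5/(8.314×552) = 3.42 mol.
Step 1 — Polytropic n=1.6: T₂ = T₁(V₁/V₂)^(n−1) = 552×(0.183)^0.60 = 199 K; P₂ = P₁(V₁/V₂)^n = 19.7 kPa.
W = (P₁V₁−P₂V₂)/(n−1) = (299×52.5−19.7×287)/0.60 = 16700 J.
ΔU = nCvΔT = 3.42×33.3×(199−552) = -40100 J.
Q = ΔU + W = -23400 J.
State after step 1: P = 19.7 kPa, V = 287 L, T = 199 K.
Step 2 — Adiabatic: T₂/T₁ = (P₂/P₁)^((γ−1)/γ) ⇒ T₂ = 199×(6.19)^0.200 = 287 K; V₂ = 66.8 L.
ΔU = nCvΔT = 3.42×33.3×(287−199) = 9960 J.
Q = 0 for an adiabatic process, so W = −ΔU = -9960 J.
Net over both steps: W = 6760 J, Q = -23400 J, ΔU = -30200 J.

287 K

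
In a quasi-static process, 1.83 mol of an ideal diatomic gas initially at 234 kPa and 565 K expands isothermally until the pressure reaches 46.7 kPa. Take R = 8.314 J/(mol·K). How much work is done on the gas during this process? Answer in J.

V₁ = nRT₁/P₁ = 1.83×8.314×565/234 = 36.7 L.
Isothermal: T stays 565 K; PV = const ⇒ V₂ = 184 L, P₂ = 46.7 kPa.
W = nRT ln(V₂/V₁) = 1.83×8.314×565×ln(5.01) = 13900 J.
Work done on the gas = −W_by = -13900 J.

-13900 J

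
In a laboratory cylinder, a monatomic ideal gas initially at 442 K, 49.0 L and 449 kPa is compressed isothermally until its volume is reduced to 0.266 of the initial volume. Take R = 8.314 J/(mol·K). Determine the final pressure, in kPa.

1690 kPa

Isothermal: T stays 442 K; PV = const ⇒ V₂ = 13.0 L, P₂ = 1690 kPa.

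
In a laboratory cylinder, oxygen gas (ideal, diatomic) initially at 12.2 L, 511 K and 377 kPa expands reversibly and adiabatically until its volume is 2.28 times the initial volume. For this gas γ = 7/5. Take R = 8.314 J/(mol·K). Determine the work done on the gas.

-3230 J

n = P₁V₁/(RT₁) = 377×12.2/(8.314×511) = 1.08 mol.
Adiabatic: TV^(γ−1) = const ⇒ T₂ = 511×(0.439)^0.400 = 367 K; PV^γ = const ⇒ P₂ = 119 kPa.
ΔU = nCvΔT = 1.08×20.8×(367−511) = -3230 J.
Q = 0 for an adiabatic process, so W = −ΔU = 3230 J.
Work done on the gas = −W_by = -3230 J.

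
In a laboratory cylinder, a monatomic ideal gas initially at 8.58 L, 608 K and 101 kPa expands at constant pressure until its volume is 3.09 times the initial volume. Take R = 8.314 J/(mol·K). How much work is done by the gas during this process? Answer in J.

1810 J

n = P₁V₁/(RT₁) = 101×8.58/(8.314×608) = 0.171 mol.
Isobaric: P stays 101 kPa; V/T = const ⇒ T₂ = 1880 K, V₂ = 26.5 L.
W = PΔV = 101×(26.5−8.58) kPa·L = 1810 J.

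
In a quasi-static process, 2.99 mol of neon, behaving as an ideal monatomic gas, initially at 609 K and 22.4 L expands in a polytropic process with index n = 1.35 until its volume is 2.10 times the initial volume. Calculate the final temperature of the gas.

470 K

P₁ = nRT₁/V₁ = 2.99×8.314×609/22.4 = 676 kPa.
Polytropic n=1.35: T₂ = T₁(V₁/V₂)^(n−1) = 609×(0.476)^0.35 = 470 K; P₂ = P₁(V₁/V₂)^n = 248 kPa.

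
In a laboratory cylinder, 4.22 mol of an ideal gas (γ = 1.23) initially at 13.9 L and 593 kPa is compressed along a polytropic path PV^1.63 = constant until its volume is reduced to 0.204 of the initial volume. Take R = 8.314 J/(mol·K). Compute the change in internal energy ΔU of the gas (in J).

61700 J

T₁ = P₁V₁/(nR) = 593×13.9/(4.22×8.314) = 235 K.
Polytropic n=1.63: T₂ = T₁(V₁/V₂)^(n−1) = 235×(4.90)^0.63 = 640 K; P₂ = P₁(V₁/V₂)^n = 7910 kPa.
For an ideal gas ΔU = nCvΔT with Cv = R/(γ−1) = 36.1 J/(mol·K).
ΔU = 4.22×36.1×(640−235) = 61700 J.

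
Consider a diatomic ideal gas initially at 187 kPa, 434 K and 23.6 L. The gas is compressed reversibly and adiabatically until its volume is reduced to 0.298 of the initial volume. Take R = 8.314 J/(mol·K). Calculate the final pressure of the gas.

1020 kPa

Adiabatic: TV^(γ−1) = const ⇒ T₂ = 434×(3.36)^0.400 = 704 K; PV^γ = const ⇒ P₂ = 1020 kPa.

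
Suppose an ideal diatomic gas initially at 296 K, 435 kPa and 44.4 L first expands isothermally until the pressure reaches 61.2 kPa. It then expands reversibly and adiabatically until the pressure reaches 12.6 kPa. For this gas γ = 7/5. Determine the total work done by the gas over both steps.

55400 J

n = P₁V₁/(RT₁) = 435×44.4/(8.314×296) = 7.85 mol.
Step 1 — Isothermal: T stays 296 K; PV = const ⇒ V₂ = 316 L, P₂ = 61.2 kPa.
ΔU = 0 (ideal gas, T constant).
W = nRT ln(V₂/V₁) = 7.85×8.314×296×ln(7.11) = 37900 J.
Q = ΔU + W = 37900 J.
State after step 1: P = 61.2 kPa, V = 316 L, T = 296 K.
Step 2 — Adiabatic: T₂/T₁ = (P₂/P₁)^((γ−1)/γ) ⇒ T₂ = 296×(0.206)^0.286 = 188 K; V₂ = 976 L.
ΔU = nCvΔT = 7.85×20.8×(188−296) = -17500 J.
Q = 0 for an adiabatic process, so W = −ΔU = 17500 J.
Net over both steps: W = 55400 J, Q = 37900 J, ΔU = -17500 J.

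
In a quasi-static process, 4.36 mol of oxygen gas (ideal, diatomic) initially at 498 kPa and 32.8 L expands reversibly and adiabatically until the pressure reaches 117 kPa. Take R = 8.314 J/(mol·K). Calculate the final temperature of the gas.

T₁ = P₁V₁/(nR) = 498×32.8/(4.36×8.314) = 451 K.
Adiabatic: T₂/T₁ = (P₂/P₁)^((γ−1)/γ) ⇒ T₂ = 451×(0.235)^0.286 = 298 K; V₂ = 92.3 L.

298 K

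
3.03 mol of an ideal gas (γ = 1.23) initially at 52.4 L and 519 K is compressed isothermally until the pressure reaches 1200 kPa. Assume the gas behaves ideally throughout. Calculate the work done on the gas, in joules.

P₁ = nRT₁/V₁ = 3.03×8.314×519/52.4 = 250 kPa.
Isothermal: T stays 519 K; PV = const ⇒ V₂ = 10.9 L, P₂ = 1200 kPa.
W = nRT ln(V₂/V₁) = 3.03×8.314×519×ln(0.208) = -20500 J.
Work done on the gas = −W_by = 20500 J.

20500 J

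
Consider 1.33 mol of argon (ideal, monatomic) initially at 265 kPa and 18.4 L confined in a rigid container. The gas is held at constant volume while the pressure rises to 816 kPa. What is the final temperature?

1360 K

T₁ = P₁V₁/(nR) = 265×18.4/(1.33×8.314) = 441 K.
Isochoric: V stays 18.4 L; P/T = const ⇒ T₂ = 1360 K, P₂ = 816 kPa.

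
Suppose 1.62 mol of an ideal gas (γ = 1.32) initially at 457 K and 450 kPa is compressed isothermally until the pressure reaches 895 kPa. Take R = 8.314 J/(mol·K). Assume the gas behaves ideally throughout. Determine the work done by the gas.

-4230 J

V₁ = nRT₁/P₁ = 1.62×8.314×457/450 = 13.7 L.
Isothermal: T stays 457 K; PV = const ⇒ V₂ = 6.88 L, P₂ = 895 kPa.
W = nRT ln(V₂/V₁) = 1.62×8.314×457×ln(0.503) = -4230 J.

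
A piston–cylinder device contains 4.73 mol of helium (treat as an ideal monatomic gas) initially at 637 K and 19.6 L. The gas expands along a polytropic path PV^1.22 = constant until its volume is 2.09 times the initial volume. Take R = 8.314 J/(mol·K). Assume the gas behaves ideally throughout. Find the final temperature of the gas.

542 K

P₁ = nRT₁/V₁ = 4.73×8.314×637/19.6 = 1280 kPa.
Polytropic n=1.22: T₂ = T₁(V₁/V₂)^(n−1) = 637×(0.478)^0.22 = 542 K; P₂ = P₁(V₁/V₂)^n = 520 kPa.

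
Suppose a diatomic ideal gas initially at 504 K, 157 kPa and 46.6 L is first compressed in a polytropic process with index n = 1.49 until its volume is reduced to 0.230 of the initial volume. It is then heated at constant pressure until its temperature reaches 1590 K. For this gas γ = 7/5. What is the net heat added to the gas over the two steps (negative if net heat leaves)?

31700 J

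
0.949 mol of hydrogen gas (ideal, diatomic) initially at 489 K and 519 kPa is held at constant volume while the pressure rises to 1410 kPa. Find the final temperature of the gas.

1330 K

V₁ = nRT₁/P₁ = 0.949×8.314×489/519 = 7.43 L.
Isochoric: V stays 7.43 L; P/T = const ⇒ T₂ = 1330 K, P₂ = 1410 kPa.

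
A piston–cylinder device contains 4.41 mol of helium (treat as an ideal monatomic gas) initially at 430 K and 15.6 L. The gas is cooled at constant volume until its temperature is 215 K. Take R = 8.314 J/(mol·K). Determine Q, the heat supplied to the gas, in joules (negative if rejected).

P₁ = nRT₁/V₁ = 4.41×8.314×430/15.6 = 1010 kPa.
Isochoric: V stays 15.6 L; P/T = const ⇒ T₂ = 215 K, P₂ = 505 kPa.
W = 0 (no volume change).
ΔU = nCvΔT = 4.41×12.5×(215−430) = -11800 J.
Q = ΔU = -11800 J.

-11800 J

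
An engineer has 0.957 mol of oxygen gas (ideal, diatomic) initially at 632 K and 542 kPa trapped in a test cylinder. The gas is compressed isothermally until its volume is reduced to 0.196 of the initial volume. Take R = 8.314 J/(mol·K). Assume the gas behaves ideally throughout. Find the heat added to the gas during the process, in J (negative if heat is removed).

-8190 J

V₁ = nRT₁/P₁ = 0.957×8.314×632/542 = 9.28 L.
Isothermal: T stays 632 K; PV = const ⇒ V₂ = 1.82 L, P₂ = 2770 kPa.
ΔU = 0 (ideal gas, T constant).
W = nRT ln(V₂/V₁) = 0.957×8.314×632×ln(0.196) = -8190 J.
Q = ΔU + W = -8190 J.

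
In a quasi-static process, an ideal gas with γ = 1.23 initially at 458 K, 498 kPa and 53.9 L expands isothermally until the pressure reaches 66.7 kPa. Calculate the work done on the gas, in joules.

-54000 J

n = P₁V₁/(RT₁) = 498×53.9/(8.314×458) = 7.05 mol.
Isothermal: T stays 458 K; PV = const ⇒ V₂ = 402 L, P₂ = 66.7 kPa.
W = nRT ln(V₂/V₁) = 7.05×8.314×458×ln(7.47) = 54000 J.
Work done on the gas = −W_by = -54000 J.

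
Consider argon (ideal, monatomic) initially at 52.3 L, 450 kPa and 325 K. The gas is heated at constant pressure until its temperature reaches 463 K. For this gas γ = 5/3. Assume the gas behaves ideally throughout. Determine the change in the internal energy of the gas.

15000 J

n = P₁V₁/(RT₁) = 450×52.3/(8.314×325) = 8.71 mol.
Isobaric: P stays 450 kPa; V/T = const ⇒ T₂ = 463 K, V₂ = 74.5 L.
For an ideal gas ΔU = nCvΔT with Cv = (3/2)R = 12.5 J/(mol·K).
ΔU = 8.71×12.5×(463−325) = 15000 J.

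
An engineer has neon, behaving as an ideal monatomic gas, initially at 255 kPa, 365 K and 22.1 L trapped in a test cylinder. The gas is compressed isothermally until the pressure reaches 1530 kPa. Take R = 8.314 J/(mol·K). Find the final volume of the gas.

3.68 L

Isothermal: T stays 365 K; PV = const ⇒ V₂ = 3.68 L, P₂ = 1530 kPa.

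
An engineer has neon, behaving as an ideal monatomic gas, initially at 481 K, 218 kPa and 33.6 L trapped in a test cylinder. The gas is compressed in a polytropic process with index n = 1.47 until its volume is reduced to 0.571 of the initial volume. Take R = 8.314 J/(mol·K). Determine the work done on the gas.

n = P₁V₁/(RT₁) = 218×33.6/(8.314×481) = 1.83 mol.
Polytropic n=1.47: T₂ = T₁(V₁/V₂)^(n−1) = 481×(1.75)^0.47 = 626 K; P₂ = P₁(V₁/V₂)^n = 497 kPa.
W = (P₁V₁−P₂V₂)/(n−1) = (218×33.6−497×19.2)/0.47 = -4700 J.
Work done on the gas = −W_by = 4700 J.

4700 J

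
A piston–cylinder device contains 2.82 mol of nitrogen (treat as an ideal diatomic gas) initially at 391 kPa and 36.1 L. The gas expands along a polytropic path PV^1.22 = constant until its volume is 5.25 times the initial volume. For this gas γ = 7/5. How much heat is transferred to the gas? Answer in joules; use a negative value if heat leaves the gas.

T₁ = P₁V₁/(nR) = 391×36.1/(2.82×8.314) = 602 K.
Polytropic n=1.22: T₂ = T₁(V₁/V₂)^(n−1) = 602×(0.190)^0.22 = 418 K; P₂ = P₁(V₁/V₂)^n = 51.7 kPa.
W = (P₁V₁−P₂V₂)/(n−1) = (391×36.1−51.7×190)/0.22 = 19600 J.
ΔU = nCvΔT = 2.82×20.8×(418−602) = -10800 J.
Q = ΔU + W = 8830 J.

8830 J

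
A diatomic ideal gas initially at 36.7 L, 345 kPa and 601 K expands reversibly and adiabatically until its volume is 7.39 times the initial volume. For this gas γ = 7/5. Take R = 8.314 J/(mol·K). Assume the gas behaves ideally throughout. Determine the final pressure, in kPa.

Adiabatic: TV^(γ−1) = const ⇒ T₂ = 601×(0.135)^0.400 = 270 K; PV^γ = const ⇒ P₂ = 21.0 kPa.

21.0 kPa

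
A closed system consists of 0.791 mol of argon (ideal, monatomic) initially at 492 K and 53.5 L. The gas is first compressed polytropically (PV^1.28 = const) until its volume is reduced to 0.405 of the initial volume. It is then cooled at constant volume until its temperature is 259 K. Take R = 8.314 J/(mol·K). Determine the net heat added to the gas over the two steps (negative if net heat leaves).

-5630 J

P₁ = nRT₁/V₁ = 0.791×8.314×492/53.5 = 60.5 kPa.
Step 1 — Polytropic n=1.28: T₂ = T₁(V₁/V₂)^(n−1) = 492×(2.47)^0.28 = 634 K; P₂ = P₁(V₁/V₂)^n = 192 kPa.
W = (P₁V₁−P₂V₂)/(n−1) = (60.5×53.5−192×21.7)/0.28 = -3330 J.
ΔU = nCvΔT = 0.791×12.5×(634−492) = 1400 J.
Q = ΔU + W = -1930 J.
State after step 1: P = 192 kPa, V = 21.7 L, T = 634 K.
Step 2 — Isochoric: V stays 21.7 L; P/T = const ⇒ T₂ = 259 K, P₂ = 78.6 kPa.
W = 0 (no volume change).
ΔU = nCvΔT = 0.791×12.5×(259−634) = -3700 J.
Q = ΔU = -3700 J.
Net over both steps: W = -3330 J, Q = -5630 J, ΔU = -2300 J.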